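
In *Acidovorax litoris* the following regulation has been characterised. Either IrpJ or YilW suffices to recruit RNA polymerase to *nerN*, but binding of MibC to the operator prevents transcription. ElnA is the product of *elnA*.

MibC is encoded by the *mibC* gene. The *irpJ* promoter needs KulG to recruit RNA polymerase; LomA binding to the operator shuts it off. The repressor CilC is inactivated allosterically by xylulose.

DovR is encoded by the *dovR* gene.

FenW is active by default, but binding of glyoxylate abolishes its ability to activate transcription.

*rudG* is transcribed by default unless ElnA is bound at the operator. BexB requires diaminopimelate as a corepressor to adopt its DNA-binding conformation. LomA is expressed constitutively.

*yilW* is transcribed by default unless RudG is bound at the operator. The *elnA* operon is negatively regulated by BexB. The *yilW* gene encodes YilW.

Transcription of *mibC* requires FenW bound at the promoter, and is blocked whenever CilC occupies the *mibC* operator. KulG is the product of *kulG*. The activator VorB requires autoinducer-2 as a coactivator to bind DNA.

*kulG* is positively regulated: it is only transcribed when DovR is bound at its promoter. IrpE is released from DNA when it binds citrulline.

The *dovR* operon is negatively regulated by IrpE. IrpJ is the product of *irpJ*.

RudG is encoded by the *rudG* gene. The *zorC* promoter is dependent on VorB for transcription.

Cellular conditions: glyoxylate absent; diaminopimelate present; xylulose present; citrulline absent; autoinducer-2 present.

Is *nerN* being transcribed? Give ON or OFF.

OFF

Citrulline is absent, so IrpE is active.
With repressor IrpE bound, *dovR* is not transcribed.
So DovR is not produced.
Required activator DovR is absent, so *kulG* is not transcribed.
So KulG is not produced.
LomA is produced constitutively and is active.
With repressor LomA bound, *irpJ* is not transcribed.
So IrpJ is not produced.
Diaminopimelate is present, so BexB is active.
With repressor BexB bound, *elnA* is not transcribed.
So ElnA is not produced.
With no repressor bound, *rudG* is transcribed.
So RudG is produced and active.
With repressor RudG bound, *yilW* is not transcribed.
So YilW is not produced.
Glyoxylate is absent, so FenW is active.
Xylulose is present, so CilC is inactive.
No repressor is bound and FenW is active, so *mibC* is transcribed.
So MibC is produced and active.
With repressor MibC bound, *nerN* is not transcribed.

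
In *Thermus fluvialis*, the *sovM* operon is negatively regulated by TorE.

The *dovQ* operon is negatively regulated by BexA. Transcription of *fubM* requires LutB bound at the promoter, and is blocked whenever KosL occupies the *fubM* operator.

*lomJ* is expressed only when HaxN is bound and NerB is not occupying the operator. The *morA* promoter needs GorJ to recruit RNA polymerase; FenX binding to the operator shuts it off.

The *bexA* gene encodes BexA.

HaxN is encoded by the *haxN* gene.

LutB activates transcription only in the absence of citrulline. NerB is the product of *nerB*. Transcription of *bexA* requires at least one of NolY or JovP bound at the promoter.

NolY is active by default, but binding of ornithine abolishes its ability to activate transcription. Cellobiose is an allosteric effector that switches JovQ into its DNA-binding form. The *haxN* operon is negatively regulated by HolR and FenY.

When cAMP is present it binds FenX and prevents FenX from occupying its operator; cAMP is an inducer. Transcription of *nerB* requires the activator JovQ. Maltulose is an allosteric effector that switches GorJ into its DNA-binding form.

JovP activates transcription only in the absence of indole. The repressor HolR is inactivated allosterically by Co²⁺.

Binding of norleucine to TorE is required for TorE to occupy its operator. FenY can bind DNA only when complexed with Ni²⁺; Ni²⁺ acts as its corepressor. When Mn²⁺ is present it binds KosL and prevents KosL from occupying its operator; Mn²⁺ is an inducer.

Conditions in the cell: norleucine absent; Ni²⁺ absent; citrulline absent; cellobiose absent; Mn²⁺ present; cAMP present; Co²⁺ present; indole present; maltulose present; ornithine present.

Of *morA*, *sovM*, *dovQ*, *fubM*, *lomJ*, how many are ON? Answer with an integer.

cAMP is present, so FenX is inactive.
Maltulose is present, so GorJ is active.
No repressor is bound and GorJ is active, so *morA* is transcribed.
→ *morA* is ON.
Norleucine is absent, so TorE is inactive.
With no repressor bound, *sovM* is transcribed.
→ *sovM* is ON.
Ornithine is present, so NolY is inactive.
Indole is present, so JovP is inactive.
No activator is available at the *bexA* promoter, so *bexA* is not transcribed.
So BexA is not produced.
With no repressor bound, *dovQ* is transcribed.
→ *dovQ* is ON.
Mn²⁺ is present, so KosL is inactive.
Citrulline is absent, so LutB is active.
No repressor is bound and LutB is active, so *fubM* is transcribed.
→ *fubM* is ON.
Co²⁺ is present, so HolR is inactive.
Ni²⁺ is absent, so FenY is inactive.
With no repressor bound, *haxN* is transcribed.
So HaxN is produced and active.
Cellobiose is absent, so JovQ is inactive.
Required activator JovQ is absent, so *nerB* is not transcribed.
So NerB is not produced.
No repressor is bound and HaxN is active, so *lomJ* is transcribed.
→ *lomJ* is ON.
5 of the 5 genes are transcribed.

5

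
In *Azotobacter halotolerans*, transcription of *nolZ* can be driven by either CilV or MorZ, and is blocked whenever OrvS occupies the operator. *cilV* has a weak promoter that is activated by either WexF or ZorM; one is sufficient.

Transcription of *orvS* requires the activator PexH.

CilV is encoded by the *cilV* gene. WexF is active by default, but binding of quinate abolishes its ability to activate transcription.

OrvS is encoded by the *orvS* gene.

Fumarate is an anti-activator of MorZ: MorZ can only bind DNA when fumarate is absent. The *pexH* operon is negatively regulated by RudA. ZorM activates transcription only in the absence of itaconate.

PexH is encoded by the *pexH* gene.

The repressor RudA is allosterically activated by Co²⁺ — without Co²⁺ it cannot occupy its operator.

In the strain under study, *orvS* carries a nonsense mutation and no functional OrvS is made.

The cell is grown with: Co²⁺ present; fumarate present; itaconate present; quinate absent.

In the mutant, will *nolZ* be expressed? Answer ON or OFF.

Quinate is absent, so WexF is active.
Itaconate is present, so ZorM is inactive.
Activator WexF is present, so *cilV* is transcribed.
So CilV is produced and active.
OrvS is non-functional in this strain, so it has no effect.
Fumarate is present, so MorZ is inactive.
Activator CilV is present, so *nolZ* is transcribed.

ON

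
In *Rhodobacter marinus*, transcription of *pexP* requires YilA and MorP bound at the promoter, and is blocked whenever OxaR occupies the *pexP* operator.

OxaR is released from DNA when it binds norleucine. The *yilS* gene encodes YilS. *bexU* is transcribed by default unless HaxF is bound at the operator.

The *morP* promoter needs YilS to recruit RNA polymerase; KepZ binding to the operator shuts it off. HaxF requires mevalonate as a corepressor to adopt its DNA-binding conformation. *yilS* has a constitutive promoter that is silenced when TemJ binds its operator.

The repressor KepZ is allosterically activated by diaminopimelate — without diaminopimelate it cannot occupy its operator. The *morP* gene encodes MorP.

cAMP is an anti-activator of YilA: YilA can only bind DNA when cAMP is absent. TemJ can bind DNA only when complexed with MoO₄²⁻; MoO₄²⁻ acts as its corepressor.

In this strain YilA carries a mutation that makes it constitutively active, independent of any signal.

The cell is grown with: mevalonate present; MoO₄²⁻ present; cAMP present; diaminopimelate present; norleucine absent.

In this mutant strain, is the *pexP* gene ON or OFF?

Norleucine is absent, so OxaR is active.
YilA is constitutively active in this strain.
Diaminopimelate is present, so KepZ is active.
MoO₄²⁻ is present, so TemJ is active.
With repressor TemJ bound, *yilS* is not transcribed.
So YilS is not produced.
With repressor KepZ bound, *morP* is not transcribed.
So MorP is not produced.
With repressor OxaR bound, *pexP* is not transcribed.

OFF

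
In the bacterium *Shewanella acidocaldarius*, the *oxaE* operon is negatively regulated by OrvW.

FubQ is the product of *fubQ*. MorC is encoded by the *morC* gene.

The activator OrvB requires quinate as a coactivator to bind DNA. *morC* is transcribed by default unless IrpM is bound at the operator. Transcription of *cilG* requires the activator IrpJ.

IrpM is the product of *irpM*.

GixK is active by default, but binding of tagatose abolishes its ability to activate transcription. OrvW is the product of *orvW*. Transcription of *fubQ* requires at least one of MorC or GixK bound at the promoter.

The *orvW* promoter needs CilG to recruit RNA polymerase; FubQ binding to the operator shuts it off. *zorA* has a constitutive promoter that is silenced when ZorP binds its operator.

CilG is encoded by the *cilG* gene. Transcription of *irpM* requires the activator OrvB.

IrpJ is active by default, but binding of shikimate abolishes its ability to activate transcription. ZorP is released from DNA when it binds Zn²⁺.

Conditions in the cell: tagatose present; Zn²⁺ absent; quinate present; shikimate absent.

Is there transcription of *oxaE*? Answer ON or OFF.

OFF

Quinate is present, so OrvB is active.
No repressor is bound and OrvB is active, so *irpM* is transcribed.
So IrpM is produced and active.
With repressor IrpM bound, *morC* is not transcribed.
So MorC is not produced.
Tagatose is present, so GixK is inactive.
No activator is available at the *fubQ* promoter, so *fubQ* is not transcribed.
So FubQ is not produced.
Shikimate is absent, so IrpJ is active.
No repressor is bound and IrpJ is active, so *cilG* is transcribed.
So CilG is produced and active.
No repressor is bound and CilG is active, so *orvW* is transcribed.
So OrvW is produced and active.
With repressor OrvW bound, *oxaE* is not transcribed.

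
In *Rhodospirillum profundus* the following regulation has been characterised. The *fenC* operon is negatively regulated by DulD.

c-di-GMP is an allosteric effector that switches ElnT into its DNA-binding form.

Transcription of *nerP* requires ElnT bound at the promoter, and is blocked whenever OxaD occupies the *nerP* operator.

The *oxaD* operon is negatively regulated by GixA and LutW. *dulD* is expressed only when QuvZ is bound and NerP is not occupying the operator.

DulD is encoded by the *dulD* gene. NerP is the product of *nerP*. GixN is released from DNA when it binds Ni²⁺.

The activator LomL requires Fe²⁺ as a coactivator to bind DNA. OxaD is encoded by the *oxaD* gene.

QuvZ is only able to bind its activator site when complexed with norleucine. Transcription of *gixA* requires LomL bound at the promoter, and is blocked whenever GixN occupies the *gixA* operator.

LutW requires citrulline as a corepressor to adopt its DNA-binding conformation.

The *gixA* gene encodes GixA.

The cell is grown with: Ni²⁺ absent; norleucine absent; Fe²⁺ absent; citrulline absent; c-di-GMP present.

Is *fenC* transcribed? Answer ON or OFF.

ON

Ni²⁺ is absent, so GixN is active.
Fe²⁺ is absent, so LomL is inactive.
With repressor GixN bound, *gixA* is not transcribed.
So GixA is not produced.
Citrulline is absent, so LutW is inactive.
With no repressor bound, *oxaD* is transcribed.
So OxaD is produced and active.
c-di-GMP is present, so ElnT is active.
With repressor OxaD bound, *nerP* is not transcribed.
So NerP is not produced.
Norleucine is absent, so QuvZ is inactive.
Required activator QuvZ is absent, so *dulD* is not transcribed.
So DulD is not produced.
With no repressor bound, *fenC* is transcribed.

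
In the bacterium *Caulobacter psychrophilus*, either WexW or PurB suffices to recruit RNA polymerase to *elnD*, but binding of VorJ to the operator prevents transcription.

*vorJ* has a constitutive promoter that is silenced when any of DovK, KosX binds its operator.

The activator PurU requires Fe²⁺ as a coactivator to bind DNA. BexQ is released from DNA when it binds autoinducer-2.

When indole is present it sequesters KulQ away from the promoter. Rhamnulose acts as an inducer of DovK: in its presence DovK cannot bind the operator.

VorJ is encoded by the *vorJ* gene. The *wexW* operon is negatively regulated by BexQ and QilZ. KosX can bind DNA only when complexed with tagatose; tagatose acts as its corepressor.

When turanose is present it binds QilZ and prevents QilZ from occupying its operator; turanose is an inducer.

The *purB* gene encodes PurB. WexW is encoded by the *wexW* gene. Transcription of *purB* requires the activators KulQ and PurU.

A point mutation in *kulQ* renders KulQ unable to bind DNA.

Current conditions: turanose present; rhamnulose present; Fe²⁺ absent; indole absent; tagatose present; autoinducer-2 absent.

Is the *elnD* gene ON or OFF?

OFF

Rhamnulose is present, so DovK is inactive.
Tagatose is present, so KosX is active.
With repressor KosX bound, *vorJ* is not transcribed.
So VorJ is not produced.
Autoinducer-2 is absent, so BexQ is active.
Turanose is present, so QilZ is inactive.
With repressor BexQ bound, *wexW* is not transcribed.
So WexW is not produced.
KulQ is non-functional in this strain, so it has no effect.
Fe²⁺ is absent, so PurU is inactive.
Required activator KulQ is absent, so *purB* is not transcribed.
So PurB is not produced.
No activator is available at the *elnD* promoter, so *elnD* is not transcribed.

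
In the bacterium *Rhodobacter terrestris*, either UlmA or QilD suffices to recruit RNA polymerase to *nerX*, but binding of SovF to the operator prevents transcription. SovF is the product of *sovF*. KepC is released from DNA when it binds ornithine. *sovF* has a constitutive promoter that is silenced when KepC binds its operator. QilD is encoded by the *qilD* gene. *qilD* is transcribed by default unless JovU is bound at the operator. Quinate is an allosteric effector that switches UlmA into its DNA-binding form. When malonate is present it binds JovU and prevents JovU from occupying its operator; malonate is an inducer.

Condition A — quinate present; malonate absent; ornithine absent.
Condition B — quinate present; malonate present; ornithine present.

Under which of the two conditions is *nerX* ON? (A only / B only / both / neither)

Condition A:
Quinate is present, so UlmA is active.
Malonate is absent, so JovU is active.
With repressor JovU bound, *qilD* is not transcribed.
So QilD is not produced.
Ornithine is absent, so KepC is active.
With repressor KepC bound, *sovF* is not transcribed.
So SovF is not produced.
Activator UlmA is present, so *nerX* is transcribed.
→ *nerX* is ON in A.
Condition B:
Quinate is present, so UlmA is active.
Malonate is present, so JovU is inactive.
With no repressor bound, *qilD* is transcribed.
So QilD is produced and active.
Ornithine is present, so KepC is inactive.
With no repressor bound, *sovF* is transcribed.
So SovF is produced and active.
With repressor SovF bound, *nerX* is not transcribed.
→ *nerX* is OFF in B.

A only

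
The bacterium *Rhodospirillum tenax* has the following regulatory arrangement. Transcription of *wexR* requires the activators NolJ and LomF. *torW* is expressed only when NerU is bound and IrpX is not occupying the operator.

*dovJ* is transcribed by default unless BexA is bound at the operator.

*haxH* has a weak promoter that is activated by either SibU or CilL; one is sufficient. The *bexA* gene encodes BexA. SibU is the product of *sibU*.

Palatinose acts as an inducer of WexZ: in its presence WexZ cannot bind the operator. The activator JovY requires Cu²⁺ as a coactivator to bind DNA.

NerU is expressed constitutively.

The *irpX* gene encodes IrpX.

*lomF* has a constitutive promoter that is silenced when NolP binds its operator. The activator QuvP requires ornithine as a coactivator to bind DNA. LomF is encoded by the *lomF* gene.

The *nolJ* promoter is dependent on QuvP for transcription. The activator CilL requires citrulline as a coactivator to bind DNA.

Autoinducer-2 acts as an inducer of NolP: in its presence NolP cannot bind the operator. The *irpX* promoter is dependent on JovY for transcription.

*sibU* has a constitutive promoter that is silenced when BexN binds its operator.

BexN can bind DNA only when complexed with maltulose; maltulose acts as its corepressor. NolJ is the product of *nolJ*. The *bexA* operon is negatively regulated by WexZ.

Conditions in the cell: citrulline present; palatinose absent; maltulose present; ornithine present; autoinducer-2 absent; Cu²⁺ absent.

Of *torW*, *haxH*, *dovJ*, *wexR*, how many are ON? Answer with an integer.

3

Cu²⁺ is absent, so JovY is inactive.
Required activator JovY is absent, so *irpX* is not transcribed.
So IrpX is not produced.
NerU is produced constitutively and is active.
No repressor is bound and NerU is active, so *torW* is transcribed.
→ *torW* is ON.
Maltulose is present, so BexN is active.
With repressor BexN bound, *sibU* is not transcribed.
So SibU is not produced.
Citrulline is present, so CilL is active.
Activator CilL is present, so *haxH* is transcribed.
→ *haxH* is ON.
Palatinose is absent, so WexZ is active.
With repressor WexZ bound, *bexA* is not transcribed.
So BexA is not produced.
With no repressor bound, *dovJ* is transcribed.
→ *dovJ* is ON.
Ornithine is present, so QuvP is active.
No repressor is bound and QuvP is active, so *nolJ* is transcribed.
So NolJ is produced and active.
Autoinducer-2 is absent, so NolP is active.
With repressor NolP bound, *lomF* is not transcribed.
So LomF is not produced.
Required activator LomF is absent, so *wexR* is not transcribed.
→ *wexR* is OFF.
3 of the 4 genes are transcribed.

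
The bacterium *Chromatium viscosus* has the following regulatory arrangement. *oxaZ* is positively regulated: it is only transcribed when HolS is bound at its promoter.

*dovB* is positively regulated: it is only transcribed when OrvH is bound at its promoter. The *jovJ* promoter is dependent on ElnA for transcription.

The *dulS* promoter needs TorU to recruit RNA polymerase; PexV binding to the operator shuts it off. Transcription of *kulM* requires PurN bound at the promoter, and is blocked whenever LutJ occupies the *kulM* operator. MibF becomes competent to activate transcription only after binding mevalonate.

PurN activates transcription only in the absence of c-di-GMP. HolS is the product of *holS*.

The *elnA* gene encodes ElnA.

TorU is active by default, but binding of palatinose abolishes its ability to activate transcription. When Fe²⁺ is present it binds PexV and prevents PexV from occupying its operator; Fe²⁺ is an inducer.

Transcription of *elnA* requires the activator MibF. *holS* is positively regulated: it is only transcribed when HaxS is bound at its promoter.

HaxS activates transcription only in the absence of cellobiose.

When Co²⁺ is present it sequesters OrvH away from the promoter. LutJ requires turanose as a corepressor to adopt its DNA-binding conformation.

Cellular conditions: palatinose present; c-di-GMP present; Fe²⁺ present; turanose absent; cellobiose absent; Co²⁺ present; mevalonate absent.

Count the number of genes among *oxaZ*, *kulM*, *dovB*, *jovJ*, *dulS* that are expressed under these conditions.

1

Cellobiose is absent, so HaxS is active.
No repressor is bound and HaxS is active, so *holS* is transcribed.
So HolS is produced and active.
No repressor is bound and HolS is active, so *oxaZ* is transcribed.
→ *oxaZ* is ON.
c-di-GMP is present, so PurN is inactive.
Turanose is absent, so LutJ is inactive.
Required activator PurN is absent, so *kulM* is not transcribed.
→ *kulM* is OFF.
Co²⁺ is present, so OrvH is inactive.
Required activator OrvH is absent, so *dovB* is not transcribed.
→ *dovB* is OFF.
Mevalonate is absent, so MibF is inactive.
Required activator MibF is absent, so *elnA* is not transcribed.
So ElnA is not produced.
Required activator ElnA is absent, so *jovJ* is not transcribed.
→ *jovJ* is OFF.
Fe²⁺ is present, so PexV is inactive.
Palatinose is present, so TorU is inactive.
Required activator TorU is absent, so *dulS* is not transcribed.
→ *dulS* is OFF.
1 of the 5 genes is transcribed.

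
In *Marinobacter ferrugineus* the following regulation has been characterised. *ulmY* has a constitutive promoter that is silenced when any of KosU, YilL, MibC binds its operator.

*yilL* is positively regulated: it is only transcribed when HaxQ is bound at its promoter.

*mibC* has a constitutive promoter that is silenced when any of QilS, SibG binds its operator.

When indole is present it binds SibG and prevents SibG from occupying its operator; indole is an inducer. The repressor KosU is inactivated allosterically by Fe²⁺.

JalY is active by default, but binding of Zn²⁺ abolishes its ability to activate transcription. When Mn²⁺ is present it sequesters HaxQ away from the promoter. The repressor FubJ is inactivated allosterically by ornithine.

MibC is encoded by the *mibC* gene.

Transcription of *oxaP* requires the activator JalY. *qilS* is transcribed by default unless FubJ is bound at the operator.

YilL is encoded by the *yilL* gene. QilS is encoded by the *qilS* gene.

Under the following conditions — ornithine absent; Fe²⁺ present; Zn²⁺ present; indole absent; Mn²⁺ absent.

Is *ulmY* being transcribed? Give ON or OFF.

OFF

Fe²⁺ is present, so KosU is inactive.
Mn²⁺ is absent, so HaxQ is active.
No repressor is bound and HaxQ is active, so *yilL* is transcribed.
So YilL is produced and active.
Ornithine is absent, so FubJ is active.
With repressor FubJ bound, *qilS* is not transcribed.
So QilS is not produced.
Indole is absent, so SibG is active.
With repressor SibG bound, *mibC* is not transcribed.
So MibC is not produced.
With repressor YilL bound, *ulmY* is not transcribed.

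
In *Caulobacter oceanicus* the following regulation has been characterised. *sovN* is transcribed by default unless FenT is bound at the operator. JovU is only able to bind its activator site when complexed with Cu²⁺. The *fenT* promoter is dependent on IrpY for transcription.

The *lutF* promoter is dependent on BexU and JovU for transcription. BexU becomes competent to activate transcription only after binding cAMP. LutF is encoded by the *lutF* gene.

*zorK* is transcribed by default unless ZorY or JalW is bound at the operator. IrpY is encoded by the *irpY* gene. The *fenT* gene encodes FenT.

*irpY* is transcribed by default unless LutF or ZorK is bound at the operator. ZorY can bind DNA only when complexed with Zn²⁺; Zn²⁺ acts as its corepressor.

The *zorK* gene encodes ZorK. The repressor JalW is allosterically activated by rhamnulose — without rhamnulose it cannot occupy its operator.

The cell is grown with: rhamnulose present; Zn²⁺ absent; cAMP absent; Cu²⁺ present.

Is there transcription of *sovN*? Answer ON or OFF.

cAMP is absent, so BexU is inactive.
Cu²⁺ is present, so JovU is active.
Required activator BexU is absent, so *lutF* is not transcribed.
So LutF is not produced.
Zn²⁺ is absent, so ZorY is inactive.
Rhamnulose is present, so JalW is active.
With repressor JalW bound, *zorK* is not transcribed.
So ZorK is not produced.
With no repressor bound, *irpY* is transcribed.
So IrpY is produced and active.
No repressor is bound and IrpY is active, so *fenT* is transcribed.
So FenT is produced and active.
With repressor FenT bound, *sovN* is not transcribed.

OFF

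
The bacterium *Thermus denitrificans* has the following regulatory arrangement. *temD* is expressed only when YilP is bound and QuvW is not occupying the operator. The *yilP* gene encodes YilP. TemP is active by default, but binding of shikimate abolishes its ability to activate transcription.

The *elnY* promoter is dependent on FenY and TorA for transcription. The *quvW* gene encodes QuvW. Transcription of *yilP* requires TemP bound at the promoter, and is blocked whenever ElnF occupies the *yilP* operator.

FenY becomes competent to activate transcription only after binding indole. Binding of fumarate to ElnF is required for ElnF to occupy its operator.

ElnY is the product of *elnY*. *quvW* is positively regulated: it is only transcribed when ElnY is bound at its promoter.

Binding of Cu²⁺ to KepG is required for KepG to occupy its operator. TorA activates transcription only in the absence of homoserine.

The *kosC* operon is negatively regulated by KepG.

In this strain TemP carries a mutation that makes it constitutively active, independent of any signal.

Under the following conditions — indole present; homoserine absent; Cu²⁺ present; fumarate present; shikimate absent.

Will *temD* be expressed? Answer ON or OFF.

TemP is constitutively active in this strain.
Fumarate is present, so ElnF is active.
With repressor ElnF bound, *yilP* is not transcribed.
So YilP is not produced.
Indole is present, so FenY is active.
Homoserine is absent, so TorA is active.
No repressor is bound and FenY and TorA are active, so *elnY* is transcribed.
So ElnY is produced and active.
No repressor is bound and ElnY is active, so *quvW* is transcribed.
So QuvW is produced and active.
With repressor QuvW bound, *temD* is not transcribed.

OFF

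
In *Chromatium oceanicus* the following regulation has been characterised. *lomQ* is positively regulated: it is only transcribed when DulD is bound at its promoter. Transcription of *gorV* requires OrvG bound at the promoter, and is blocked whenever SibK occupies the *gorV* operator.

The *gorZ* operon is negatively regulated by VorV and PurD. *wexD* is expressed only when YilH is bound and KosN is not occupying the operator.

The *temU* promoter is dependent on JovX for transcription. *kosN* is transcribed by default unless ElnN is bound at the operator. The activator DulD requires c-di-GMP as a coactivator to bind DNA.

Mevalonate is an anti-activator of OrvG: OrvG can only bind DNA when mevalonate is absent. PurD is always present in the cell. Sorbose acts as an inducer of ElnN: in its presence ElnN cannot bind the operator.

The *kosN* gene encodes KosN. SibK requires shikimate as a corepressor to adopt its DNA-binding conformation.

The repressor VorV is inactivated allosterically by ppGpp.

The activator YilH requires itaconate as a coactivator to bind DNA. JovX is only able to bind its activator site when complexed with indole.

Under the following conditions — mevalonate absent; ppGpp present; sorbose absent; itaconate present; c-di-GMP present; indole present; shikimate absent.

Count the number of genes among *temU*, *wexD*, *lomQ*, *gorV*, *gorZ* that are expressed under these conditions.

Indole is present, so JovX is active.
No repressor is bound and JovX is active, so *temU* is transcribed.
→ *temU* is ON.
Itaconate is present, so YilH is active.
Sorbose is absent, so ElnN is active.
With repressor ElnN bound, *kosN* is not transcribed.
So KosN is not produced.
No repressor is bound and YilH is active, so *wexD* is transcribed.
→ *wexD* is ON.
c-di-GMP is present, so DulD is active.
No repressor is bound and DulD is active, so *lomQ* is transcribed.
→ *lomQ* is ON.
Mevalonate is absent, so OrvG is active.
Shikimate is absent, so SibK is inactive.
No repressor is bound and OrvG is active, so *gorV* is transcribed.
→ *gorV* is ON.
ppGpp is present, so VorV is inactive.
PurD is produced constitutively and is active.
With repressor PurD bound, *gorZ* is not transcribed.
→ *gorZ* is OFF.
4 of the 5 genes are transcribed.

4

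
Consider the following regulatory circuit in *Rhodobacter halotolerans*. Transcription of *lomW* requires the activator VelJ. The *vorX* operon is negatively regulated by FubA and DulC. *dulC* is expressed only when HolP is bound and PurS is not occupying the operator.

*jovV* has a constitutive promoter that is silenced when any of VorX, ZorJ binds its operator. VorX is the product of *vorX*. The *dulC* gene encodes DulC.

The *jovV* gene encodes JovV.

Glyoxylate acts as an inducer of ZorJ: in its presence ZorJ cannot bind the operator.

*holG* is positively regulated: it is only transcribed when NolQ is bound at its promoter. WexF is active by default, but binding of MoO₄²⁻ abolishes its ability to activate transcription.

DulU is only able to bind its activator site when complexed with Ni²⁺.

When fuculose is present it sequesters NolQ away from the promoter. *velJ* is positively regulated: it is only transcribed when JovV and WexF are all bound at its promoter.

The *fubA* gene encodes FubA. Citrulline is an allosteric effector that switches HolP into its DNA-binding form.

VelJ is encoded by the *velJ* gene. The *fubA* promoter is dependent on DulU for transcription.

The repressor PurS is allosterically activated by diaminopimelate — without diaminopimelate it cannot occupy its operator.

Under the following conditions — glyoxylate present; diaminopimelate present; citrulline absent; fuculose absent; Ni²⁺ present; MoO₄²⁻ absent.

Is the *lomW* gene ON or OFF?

ON

Ni²⁺ is present, so DulU is active.
No repressor is bound and DulU is active, so *fubA* is transcribed.
So FubA is produced and active.
Citrulline is absent, so HolP is inactive.
Diaminopimelate is present, so PurS is active.
With repressor PurS bound, *dulC* is not transcribed.
So DulC is not produced.
With repressor FubA bound, *vorX* is not transcribed.
So VorX is not produced.
Glyoxylate is present, so ZorJ is inactive.
With no repressor bound, *jovV* is transcribed.
So JovV is produced and active.
MoO₄²⁻ is absent, so WexF is active.
No repressor is bound and JovV and WexF are active, so *velJ* is transcribed.
So VelJ is produced and active.
No repressor is bound and VelJ is active, so *lomW* is transcribed.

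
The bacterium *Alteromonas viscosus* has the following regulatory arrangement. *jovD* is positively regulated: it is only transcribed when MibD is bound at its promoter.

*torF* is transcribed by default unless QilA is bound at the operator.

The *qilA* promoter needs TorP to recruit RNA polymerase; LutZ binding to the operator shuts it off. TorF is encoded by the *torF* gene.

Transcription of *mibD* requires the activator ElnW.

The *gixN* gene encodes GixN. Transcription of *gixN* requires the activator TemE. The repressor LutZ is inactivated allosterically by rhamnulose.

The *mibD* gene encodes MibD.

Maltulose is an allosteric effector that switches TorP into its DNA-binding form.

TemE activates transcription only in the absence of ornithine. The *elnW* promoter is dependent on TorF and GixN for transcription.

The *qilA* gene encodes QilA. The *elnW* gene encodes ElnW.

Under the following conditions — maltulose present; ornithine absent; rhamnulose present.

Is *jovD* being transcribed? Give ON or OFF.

OFF

Maltulose is present, so TorP is active.
Rhamnulose is present, so LutZ is inactive.
No repressor is bound and TorP is active, so *qilA* is transcribed.
So QilA is produced and active.
With repressor QilA bound, *torF* is not transcribed.
So TorF is not produced.
Ornithine is absent, so TemE is active.
No repressor is bound and TemE is active, so *gixN* is transcribed.
So GixN is produced and active.
Required activator TorF is absent, so *elnW* is not transcribed.
So ElnW is not produced.
Required activator ElnW is absent, so *mibD* is not transcribed.
So MibD is not produced.
Required activator MibD is absent, so *jovD* is not transcribed.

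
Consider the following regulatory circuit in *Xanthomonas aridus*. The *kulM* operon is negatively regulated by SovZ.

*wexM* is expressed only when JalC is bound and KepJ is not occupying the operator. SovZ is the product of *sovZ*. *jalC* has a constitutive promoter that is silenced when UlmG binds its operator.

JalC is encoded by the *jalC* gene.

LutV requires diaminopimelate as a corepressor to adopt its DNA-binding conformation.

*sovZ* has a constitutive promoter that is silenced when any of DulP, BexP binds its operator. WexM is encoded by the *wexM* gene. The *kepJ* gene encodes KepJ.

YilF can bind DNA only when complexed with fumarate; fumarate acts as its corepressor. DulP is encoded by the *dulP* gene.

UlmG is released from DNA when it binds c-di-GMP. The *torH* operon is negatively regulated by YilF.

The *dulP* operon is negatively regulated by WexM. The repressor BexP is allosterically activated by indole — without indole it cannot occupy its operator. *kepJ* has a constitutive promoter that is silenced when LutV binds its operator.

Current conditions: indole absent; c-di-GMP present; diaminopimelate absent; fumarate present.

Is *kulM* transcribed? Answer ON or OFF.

c-di-GMP is present, so UlmG is inactive.
With no repressor bound, *jalC* is transcribed.
So JalC is produced and active.
Diaminopimelate is absent, so LutV is inactive.
With no repressor bound, *kepJ* is transcribed.
So KepJ is produced and active.
With repressor KepJ bound, *wexM* is not transcribed.
So WexM is not produced.
With no repressor bound, *dulP* is transcribed.
So DulP is produced and active.
Indole is absent, so BexP is inactive.
With repressor DulP bound, *sovZ* is not transcribed.
So SovZ is not produced.
With no repressor bound, *kulM* is transcribed.

ON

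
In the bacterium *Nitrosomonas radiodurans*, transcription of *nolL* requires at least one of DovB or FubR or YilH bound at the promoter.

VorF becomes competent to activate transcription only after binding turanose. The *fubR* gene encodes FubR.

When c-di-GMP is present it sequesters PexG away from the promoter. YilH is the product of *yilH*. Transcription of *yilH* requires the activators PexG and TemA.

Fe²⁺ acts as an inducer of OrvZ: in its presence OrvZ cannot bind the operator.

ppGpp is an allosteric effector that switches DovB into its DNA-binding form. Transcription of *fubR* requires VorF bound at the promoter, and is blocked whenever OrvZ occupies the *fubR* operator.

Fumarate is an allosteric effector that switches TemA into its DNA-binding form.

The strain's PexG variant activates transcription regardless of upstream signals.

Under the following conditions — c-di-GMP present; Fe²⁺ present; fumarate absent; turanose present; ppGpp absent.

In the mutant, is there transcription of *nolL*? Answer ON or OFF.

ppGpp is absent, so DovB is inactive.
Turanose is present, so VorF is active.
Fe²⁺ is present, so OrvZ is inactive.
No repressor is bound and VorF is active, so *fubR* is transcribed.
So FubR is produced and active.
PexG is constitutively active in this strain.
Fumarate is absent, so TemA is inactive.
Required activator TemA is absent, so *yilH* is not transcribed.
So YilH is not produced.
Activator FubR is present, so *nolL* is transcribed.

ON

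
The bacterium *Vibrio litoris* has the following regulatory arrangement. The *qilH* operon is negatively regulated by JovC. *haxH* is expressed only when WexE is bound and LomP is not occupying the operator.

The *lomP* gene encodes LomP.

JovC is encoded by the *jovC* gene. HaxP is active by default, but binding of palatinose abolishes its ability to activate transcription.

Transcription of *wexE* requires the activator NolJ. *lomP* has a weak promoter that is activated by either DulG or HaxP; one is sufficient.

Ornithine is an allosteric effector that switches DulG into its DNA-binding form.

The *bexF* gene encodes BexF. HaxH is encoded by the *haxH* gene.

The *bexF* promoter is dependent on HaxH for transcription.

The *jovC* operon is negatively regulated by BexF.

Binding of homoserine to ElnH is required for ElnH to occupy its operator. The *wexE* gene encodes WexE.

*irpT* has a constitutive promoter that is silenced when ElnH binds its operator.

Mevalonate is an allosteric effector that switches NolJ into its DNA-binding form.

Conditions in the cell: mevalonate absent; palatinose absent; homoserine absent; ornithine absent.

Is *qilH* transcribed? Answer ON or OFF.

OFF

Mevalonate is absent, so NolJ is inactive.
Required activator NolJ is absent, so *wexE* is not transcribed.
So WexE is not produced.
Ornithine is absent, so DulG is inactive.
Palatinose is absent, so HaxP is active.
Activator HaxP is present, so *lomP* is transcribed.
So LomP is produced and active.
With repressor LomP bound, *haxH* is not transcribed.
So HaxH is not produced.
Required activator HaxH is absent, so *bexF* is not transcribed.
So BexF is not produced.
With no repressor bound, *jovC* is transcribed.
So JovC is produced and active.
With repressor JovC bound, *qilH* is not transcribed.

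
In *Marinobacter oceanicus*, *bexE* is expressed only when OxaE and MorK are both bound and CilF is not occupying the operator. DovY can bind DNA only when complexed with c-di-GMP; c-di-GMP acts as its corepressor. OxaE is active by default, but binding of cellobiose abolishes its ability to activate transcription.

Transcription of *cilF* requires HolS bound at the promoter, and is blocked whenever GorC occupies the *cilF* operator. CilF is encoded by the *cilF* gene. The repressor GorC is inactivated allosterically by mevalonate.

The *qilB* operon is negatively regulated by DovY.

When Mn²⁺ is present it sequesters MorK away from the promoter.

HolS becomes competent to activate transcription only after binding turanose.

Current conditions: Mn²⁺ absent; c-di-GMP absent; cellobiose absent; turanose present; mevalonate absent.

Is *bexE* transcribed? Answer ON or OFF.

Mevalonate is absent, so GorC is active.
Turanose is present, so HolS is active.
With repressor GorC bound, *cilF* is not transcribed.
So CilF is not produced.
Cellobiose is absent, so OxaE is active.
Mn²⁺ is absent, so MorK is active.
No repressor is bound and OxaE and MorK are active, so *bexE* is transcribed.

ON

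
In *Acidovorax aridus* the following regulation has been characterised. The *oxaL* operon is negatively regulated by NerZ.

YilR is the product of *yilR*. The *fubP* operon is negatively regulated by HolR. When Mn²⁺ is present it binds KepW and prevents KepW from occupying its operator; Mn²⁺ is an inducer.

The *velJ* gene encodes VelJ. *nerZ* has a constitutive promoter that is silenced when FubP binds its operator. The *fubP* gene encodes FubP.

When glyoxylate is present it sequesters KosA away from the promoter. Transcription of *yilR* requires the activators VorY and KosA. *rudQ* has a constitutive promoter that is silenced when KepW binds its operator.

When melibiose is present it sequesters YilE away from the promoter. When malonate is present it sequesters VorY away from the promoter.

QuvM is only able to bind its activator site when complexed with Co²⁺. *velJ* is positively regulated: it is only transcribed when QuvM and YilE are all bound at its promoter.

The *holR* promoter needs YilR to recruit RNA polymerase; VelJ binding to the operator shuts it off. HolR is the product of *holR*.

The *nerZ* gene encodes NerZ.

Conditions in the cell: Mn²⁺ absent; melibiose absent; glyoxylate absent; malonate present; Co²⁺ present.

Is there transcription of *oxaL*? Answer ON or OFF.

Malonate is present, so VorY is inactive.
Glyoxylate is absent, so KosA is active.
Required activator VorY is absent, so *yilR* is not transcribed.
So YilR is not produced.
Co²⁺ is present, so QuvM is active.
Melibiose is absent, so YilE is active.
No repressor is bound and QuvM and YilE are active, so *velJ* is transcribed.
So VelJ is produced and active.
With repressor VelJ bound, *holR* is not transcribed.
So HolR is not produced.
With no repressor bound, *fubP* is transcribed.
So FubP is produced and active.
With repressor FubP bound, *nerZ* is not transcribed.
So NerZ is not produced.
With no repressor bound, *oxaL* is transcribed.

ON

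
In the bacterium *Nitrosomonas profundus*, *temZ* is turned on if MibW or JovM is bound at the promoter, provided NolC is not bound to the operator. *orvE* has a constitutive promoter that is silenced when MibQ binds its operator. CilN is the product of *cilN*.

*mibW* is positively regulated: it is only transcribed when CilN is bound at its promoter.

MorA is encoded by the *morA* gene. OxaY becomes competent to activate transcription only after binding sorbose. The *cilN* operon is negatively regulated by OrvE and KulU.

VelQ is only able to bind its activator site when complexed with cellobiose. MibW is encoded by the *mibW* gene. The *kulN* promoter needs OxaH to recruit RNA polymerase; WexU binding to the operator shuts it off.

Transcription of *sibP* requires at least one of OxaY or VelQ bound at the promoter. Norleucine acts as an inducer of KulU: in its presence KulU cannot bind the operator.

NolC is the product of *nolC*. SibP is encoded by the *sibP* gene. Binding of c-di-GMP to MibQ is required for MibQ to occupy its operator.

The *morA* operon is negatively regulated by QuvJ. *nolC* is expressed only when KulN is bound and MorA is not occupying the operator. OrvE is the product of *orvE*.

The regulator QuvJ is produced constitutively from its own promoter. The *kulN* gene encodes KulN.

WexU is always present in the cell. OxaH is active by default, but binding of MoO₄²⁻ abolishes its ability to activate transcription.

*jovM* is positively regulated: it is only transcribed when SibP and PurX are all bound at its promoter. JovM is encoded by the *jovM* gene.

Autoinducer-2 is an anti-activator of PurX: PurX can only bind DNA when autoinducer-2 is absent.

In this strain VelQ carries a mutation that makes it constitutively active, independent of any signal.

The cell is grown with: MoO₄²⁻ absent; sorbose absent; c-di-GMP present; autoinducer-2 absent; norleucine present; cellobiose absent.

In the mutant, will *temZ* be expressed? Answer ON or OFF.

ON

c-di-GMP is present, so MibQ is active.
With repressor MibQ bound, *orvE* is not transcribed.
So OrvE is not produced.
Norleucine is present, so KulU is inactive.
With no repressor bound, *cilN* is transcribed.
So CilN is produced and active.
No repressor is bound and CilN is active, so *mibW* is transcribed.
So MibW is produced and active.
Sorbose is absent, so OxaY is inactive.
VelQ is constitutively active in this strain.
Activator VelQ is present, so *sibP* is transcribed.
So SibP is produced and active.
Autoinducer-2 is absent, so PurX is active.
No repressor is bound and SibP and PurX are active, so *jovM* is transcribed.
So JovM is produced and active.
WexU is produced constitutively and is active.
MoO₄²⁻ is absent, so OxaH is active.
With repressor WexU bound, *kulN* is not transcribed.
So KulN is not produced.
QuvJ is produced constitutively and is active.
With repressor QuvJ bound, *morA* is not transcribed.
So MorA is not produced.
Required activator KulN is absent, so *nolC* is not transcribed.
So NolC is not produced.
Activator MibW is present, so *temZ* is transcribed.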